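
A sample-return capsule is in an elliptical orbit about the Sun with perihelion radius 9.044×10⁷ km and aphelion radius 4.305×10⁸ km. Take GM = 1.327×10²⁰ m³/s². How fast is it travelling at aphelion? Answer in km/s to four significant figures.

Semi-major axis a = (r_p + r_a)/2 = 2.6047×10⁸ km = 2.605×10¹¹ m.
Vis-viva: v² = μ(2/r − 1/a) = 1.327×10²⁰ × (4.646×10⁻¹² − 3.839×10⁻¹²) = 1.070×10⁸ m²/s².
v = 10350 m/s = 10.35 km/s.

v ≈ 10.35 km/s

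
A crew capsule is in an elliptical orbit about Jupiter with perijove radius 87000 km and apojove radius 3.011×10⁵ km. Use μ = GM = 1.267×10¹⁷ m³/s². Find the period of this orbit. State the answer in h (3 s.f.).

T ≈ 13.3 h

Semi-major axis a = (r_p + r_a)/2 = (87000 + 3.0110×10⁵)/2 = 1.9405×10⁵ km = 1.940×10⁸ m.
By Kepler's third law T = 2π√(a³/μ) = 2π × 7.594×10³ = 4.772×10⁴ s.
= 13.25 h.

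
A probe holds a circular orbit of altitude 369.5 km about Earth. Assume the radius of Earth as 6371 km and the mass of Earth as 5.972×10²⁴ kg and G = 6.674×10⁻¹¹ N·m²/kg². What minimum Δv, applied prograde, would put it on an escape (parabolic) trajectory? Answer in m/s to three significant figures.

Δv ≈ 3190 m/s

μ = GM = 6.674×10⁻¹¹ × 5.972×10²⁴ = 3.986×10¹⁴ m³/s².
r = 6371 + 369.5 = 6740.5 km = 6.7405×10⁶ m.
Circular speed v_c = √(μ/r) = 7690 m/s.
Escape speed v_esc = √(2μ/r) = √2 × v_c = 10870 m/s.
Δv = v_esc − v_c = 3185 m/s.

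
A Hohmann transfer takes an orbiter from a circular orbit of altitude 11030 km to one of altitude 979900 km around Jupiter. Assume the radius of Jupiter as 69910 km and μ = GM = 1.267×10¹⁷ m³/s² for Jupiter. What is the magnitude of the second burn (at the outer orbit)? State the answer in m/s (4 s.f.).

r₁ = 69910 + 11030 = 80940 km = 8.0940×10⁷ m.
r₂ = 69910 + 979900 = 1049800 km = 1.0498×10⁹ m.
Transfer ellipse a_t = (r₁ + r₂)/2 = 5.654×10⁸ m.
At r₁: circular v_c1 = √(μ/r₁) = 39560 m/s; transfer-perijove v_p = √[μ(2/r₁ − 1/a_t)] = 53910 m/s.
At r₂: circular v_c2 = √(μ/r₂) = 10990 m/s; transfer-apojove v_a = √[μ(2/r₂ − 1/a_t)] = 4157 m/s.
Δv₂ = v_c2 − v_a = 6829 m/s.

Δv ≈ 6829 m/s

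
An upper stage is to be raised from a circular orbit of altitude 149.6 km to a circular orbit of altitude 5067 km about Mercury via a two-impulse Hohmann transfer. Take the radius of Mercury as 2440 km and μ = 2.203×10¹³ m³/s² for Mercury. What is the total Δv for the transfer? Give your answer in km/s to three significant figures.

r₁ = 2440 + 149.6 = 2589.6 km = 2.5896×10⁶ m.
r₂ = 2440 + 5067 = 7507.0 km = 7.5070×10⁶ m.
Transfer ellipse a_t = (r₁ + r₂)/2 = 5.048×10⁶ m.
At r₁: circular v_c1 = √(μ/r₁) = 2917 m/s; transfer-periherm v_p = √[μ(2/r₁ − 1/a_t)] = 3557 m/s.
Δv₁ = v_p − v_c1 = 640.0 m/s.
At r₂: circular v_c2 = √(μ/r₂) = 1713 m/s; transfer-apoherm v_a = √[μ(2/r₂ − 1/a_t)] = 1227 m/s.
Δv₂ = v_c2 − v_a = 486.1 m/s.
Total Δv = Δv₁ + Δv₂ = 1126 m/s = 1.126 km/s.

Δv_total ≈ 1.13 km/s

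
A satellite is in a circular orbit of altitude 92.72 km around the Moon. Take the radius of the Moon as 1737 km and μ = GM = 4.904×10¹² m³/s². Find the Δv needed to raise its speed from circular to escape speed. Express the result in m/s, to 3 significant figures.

r = 1737 + 92.72 = 1829.7 km = 1.8297×10⁶ m.
Circular speed v_c = √(μ/r) = 1637 m/s.
Escape speed v_esc = √(2μ/r) = √2 × v_c = 2315 m/s.
Δv = v_esc − v_c = 678.1 m/s.

Δv ≈ 678 m/s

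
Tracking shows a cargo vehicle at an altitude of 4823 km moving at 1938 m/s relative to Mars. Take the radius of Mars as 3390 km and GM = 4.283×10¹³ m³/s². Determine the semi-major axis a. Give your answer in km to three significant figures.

a ≈ 6420 km

r = 3390 + 4823 = 8213.0 km = 8.213×10⁶ m.
Specific orbital energy ε = v²/2 − μ/r = (1938)²/2 − 4.283×10¹³/8.213×10⁶ = -3.337×10⁶ J/kg.
Since ε = −μ/(2a), a = −μ/(2ε) = 6.417×10⁶ m = 6417.5 km.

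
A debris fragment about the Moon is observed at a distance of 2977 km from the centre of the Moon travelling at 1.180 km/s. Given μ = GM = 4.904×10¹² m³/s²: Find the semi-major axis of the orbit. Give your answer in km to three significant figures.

r = 2.977×10⁶ m.
Vis-viva rearranged: 1/a = 2/r − v²/μ = 6.718×10⁻⁷ − 2.839×10⁻⁷ = 3.879×10⁻⁷ m⁻¹.
a = 2.578×10⁶ m = 2578.1 km.

a ≈ 2580 km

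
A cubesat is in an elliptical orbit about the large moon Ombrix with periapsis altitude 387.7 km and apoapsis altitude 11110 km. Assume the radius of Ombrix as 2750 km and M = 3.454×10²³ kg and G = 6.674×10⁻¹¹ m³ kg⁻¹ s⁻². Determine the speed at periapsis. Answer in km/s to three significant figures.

μ = GM = 6.674×10⁻¹¹ × 3.454×10²³ = 2.305×10¹³ m³/s².
r_p = 2750 + 387.7 = 3137.7 km = 3.1377×10⁶ m.
r_a = 2750 + 11110 = 13860 km = 1.3860×10⁷ m.
Semi-major axis a = (r_p + r_a)/2 = 8498.9 km = 8.499×10⁶ m.
Vis-viva: v² = μ(2/r − 1/a) = 2.305×10¹³ × (6.374×10⁻⁷ − 1.177×10⁻⁷) = 1.198×10⁷ m²/s².
v = 3461 m/s = 3.461 km/s.

v ≈ 3.46 km/s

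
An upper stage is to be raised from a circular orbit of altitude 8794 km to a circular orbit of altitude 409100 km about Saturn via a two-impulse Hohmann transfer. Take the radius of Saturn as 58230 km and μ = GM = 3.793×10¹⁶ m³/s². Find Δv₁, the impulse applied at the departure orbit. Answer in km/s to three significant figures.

Δv ≈ 7.67 km/s

r₁ = 58230 + 8794 = 67024 km = 6.7024×10⁷ m.
r₂ = 58230 + 409100 = 467330 km = 4.6733×10⁸ m.
Transfer ellipse a_t = (r₁ + r₂)/2 = 2.672×10⁸ m.
At r₁: circular v_c1 = √(μ/r₁) = 23790 m/s; transfer-perikrone v_p = √[μ(2/r₁ − 1/a_t)] = 31460 m/s.
Δv₁ = v_p − v_c1 = 7673 m/s.
= 7.673 km/s.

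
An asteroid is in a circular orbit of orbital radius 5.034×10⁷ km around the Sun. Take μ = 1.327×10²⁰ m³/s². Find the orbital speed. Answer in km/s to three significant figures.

r = 5.034×10⁷ km = 5.034×10¹⁰ m.
For a circular orbit v = √(μ/r) = √(1.327×10²⁰ / 5.034×10¹⁰) = √(2.636×10⁹) = 51340 m/s.
That is 51.34 km/s.

v ≈ 51.3 km/s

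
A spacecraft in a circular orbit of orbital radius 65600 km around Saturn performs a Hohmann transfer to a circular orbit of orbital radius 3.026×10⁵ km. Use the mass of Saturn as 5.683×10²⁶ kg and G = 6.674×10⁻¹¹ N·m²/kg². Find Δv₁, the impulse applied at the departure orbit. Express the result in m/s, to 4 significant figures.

μ = GM = 6.674×10⁻¹¹ × 5.683×10²⁶ = 3.793×10¹⁶ m³/s².
r₁ = 65600 km = 6.560×10⁷ m.
r₂ = 3.026×10⁵ km = 3.026×10⁸ m.
Transfer ellipse a_t = (r₁ + r₂)/2 = 1.841×10⁸ m.
At r₁: circular v_c1 = √(μ/r₁) = 24050 m/s; transfer-perikrone v_p = √[μ(2/r₁ − 1/a_t)] = 30830 m/s.
Δv₁ = v_p − v_c1 = 6782 m/s.

Δv ≈ 6782 m/s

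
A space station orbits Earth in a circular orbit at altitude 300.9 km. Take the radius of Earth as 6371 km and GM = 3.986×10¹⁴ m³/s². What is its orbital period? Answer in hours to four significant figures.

r = 6371 + 300.9 = 6671.9 km = 6.6719×10⁶ m.
Kepler's third law: T = 2π√(r³/μ) = 2π√((6.672×10⁶)³ / 3.986×10¹⁴).
r³/μ = 7.451×10⁵ s², so T = 2π × 8.632×10² = 5.424×10³ s.
Converting: 5.424×10³ s ÷ 3600 = 1.507 hours.

T ≈ 1.507 hours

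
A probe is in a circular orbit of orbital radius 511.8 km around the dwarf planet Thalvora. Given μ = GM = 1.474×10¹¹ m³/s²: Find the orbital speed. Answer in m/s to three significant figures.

v ≈ 537 m/s

r = 511.8 km = 5.118×10⁵ m.
For a circular orbit v = √(μ/r) = √(1.474×10¹¹ / 5.118×10⁵) = √(2.880×10⁵) = 536.7 m/s.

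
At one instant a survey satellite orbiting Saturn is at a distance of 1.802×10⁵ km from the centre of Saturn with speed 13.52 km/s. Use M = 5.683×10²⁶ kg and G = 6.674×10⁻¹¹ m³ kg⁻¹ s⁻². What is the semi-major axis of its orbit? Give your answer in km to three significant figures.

a ≈ 1.59×10⁵ km

μ = GM = 6.674×10⁻¹¹ × 5.683×10²⁶ = 3.793×10¹⁶ m³/s².
r = 1.802×10⁸ m.
Specific orbital energy ε = v²/2 − μ/r = (13520)²/2 − 3.793×10¹⁶/1.802×10⁸ = -1.191×10⁸ J/kg.
Since ε = −μ/(2a), a = −μ/(2ε) = 1.593×10⁸ m = 1.5925×10⁵ km.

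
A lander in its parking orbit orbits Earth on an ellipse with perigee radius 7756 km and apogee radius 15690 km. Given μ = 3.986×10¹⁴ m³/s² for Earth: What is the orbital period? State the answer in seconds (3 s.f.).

Semi-major axis a = (r_p + r_a)/2 = (7756.0 + 15690)/2 = 11723 km = 1.172×10⁷ m.
By Kepler's third law T = 2π√(a³/μ) = 2π × 2.010×10³ = 1.263×10⁴ s.

T ≈ 12600 seconds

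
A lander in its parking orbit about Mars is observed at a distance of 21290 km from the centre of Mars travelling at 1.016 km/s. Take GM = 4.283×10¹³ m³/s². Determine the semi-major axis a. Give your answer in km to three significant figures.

a ≈ 14300 km

r = 2.129×10⁷ m.
Vis-viva rearranged: 1/a = 2/r − v²/μ = 9.394×10⁻⁸ − 2.410×10⁻⁸ = 6.984×10⁻⁸ m⁻¹.
a = 1.432×10⁷ m = 14319 km.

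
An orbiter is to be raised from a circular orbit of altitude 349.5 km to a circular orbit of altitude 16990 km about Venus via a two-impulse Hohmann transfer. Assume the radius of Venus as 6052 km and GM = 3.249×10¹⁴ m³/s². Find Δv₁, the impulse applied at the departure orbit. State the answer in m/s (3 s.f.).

Δv ≈ 1790 m/s

r₁ = 6052 + 349.5 = 6401.5 km = 6.4015×10⁶ m.
r₂ = 6052 + 16990 = 23042 km = 2.3042×10⁷ m.
Transfer ellipse a_t = (r₁ + r₂)/2 = 1.472×10⁷ m.
At r₁: circular v_c1 = √(μ/r₁) = 7124 m/s; transfer-periapsis v_p = √[μ(2/r₁ − 1/a_t)] = 8913 m/s.
Δv₁ = v_p − v_c1 = 1789 m/s.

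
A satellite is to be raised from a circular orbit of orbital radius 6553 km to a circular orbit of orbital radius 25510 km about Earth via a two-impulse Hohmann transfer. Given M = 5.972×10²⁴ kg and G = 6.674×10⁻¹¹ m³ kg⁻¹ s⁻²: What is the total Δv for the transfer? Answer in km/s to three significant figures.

μ = GM = 6.674×10⁻¹¹ × 5.972×10²⁴ = 3.986×10¹⁴ m³/s².
r₁ = 6553 km = 6.553×10⁶ m.
r₂ = 25510 km = 2.551×10⁷ m.
Transfer ellipse a_t = (r₁ + r₂)/2 = 1.603×10⁷ m.
At r₁: circular v_c1 = √(μ/r₁) = 7799 m/s; transfer-perigee v_p = √[μ(2/r₁ − 1/a_t)] = 9838 m/s.
Δv₁ = v_p − v_c1 = 2039 m/s.
At r₂: circular v_c2 = √(μ/r₂) = 3953 m/s; transfer-apogee v_a = √[μ(2/r₂ − 1/a_t)] = 2527 m/s.
Δv₂ = v_c2 − v_a = 1426 m/s.
Total Δv = Δv₁ + Δv₂ = 3465 m/s = 3.465 km/s.

Δv_total ≈ 3.46 km/s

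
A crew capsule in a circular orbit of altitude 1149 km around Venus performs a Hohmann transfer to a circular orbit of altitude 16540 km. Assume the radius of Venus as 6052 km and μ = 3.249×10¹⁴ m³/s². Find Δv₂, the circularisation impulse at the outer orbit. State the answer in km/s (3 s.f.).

r₁ = 6052 + 1149 = 7201.0 km = 7.2010×10⁶ m.
r₂ = 6052 + 16540 = 22592 km = 2.2592×10⁷ m.
Transfer ellipse a_t = (r₁ + r₂)/2 = 1.490×10⁷ m.
At r₁: circular v_c1 = √(μ/r₁) = 6717 m/s; transfer-periapsis v_p = √[μ(2/r₁ − 1/a_t)] = 8272 m/s.
At r₂: circular v_c2 = √(μ/r₂) = 3792 m/s; transfer-apoapsis v_a = √[μ(2/r₂ − 1/a_t)] = 2637 m/s.
Δv₂ = v_c2 − v_a = 1156 m/s.
= 1.156 km/s.

Δv ≈ 1.16 km/s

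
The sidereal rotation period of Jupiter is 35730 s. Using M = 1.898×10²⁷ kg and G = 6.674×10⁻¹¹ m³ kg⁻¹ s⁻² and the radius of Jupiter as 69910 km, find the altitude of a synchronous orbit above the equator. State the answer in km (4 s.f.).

h_sync ≈ 90090 km

μ = GM = 6.674×10⁻¹¹ × 1.898×10²⁷ = 1.267×10¹⁷ m³/s².
A synchronous orbit has period T, so by Kepler's third law a = (μT²/4π²)^(1/3).
μT²/4π² = 1.267×10¹⁷ × (3.573×10⁴)² / 39.48 = 4.096×10²⁴ m³.
a = 1.600×10⁸ m = 1.6000×10⁵ km.
Altitude h = a − R = 1.6000×10⁵ − 69910 = 90094 km.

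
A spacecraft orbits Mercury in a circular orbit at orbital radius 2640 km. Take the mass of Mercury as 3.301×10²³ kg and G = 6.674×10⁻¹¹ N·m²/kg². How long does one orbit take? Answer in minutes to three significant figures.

T ≈ 95.7 minutes

μ = GM = 6.674×10⁻¹¹ × 3.301×10²³ = 2.203×10¹³ m³/s².
r = 2640 km = 2.640×10⁶ m.
Kepler's third law: T = 2π√(r³/μ) = 2π√((2.640×10⁶)³ / 2.203×10¹³).
r³/μ = 8.352×10⁵ s², so T = 2π × 9.139×10² = 5.742×10³ s.
Converting: 5.742×10³ s ÷ 60.00 = 95.70 minutes.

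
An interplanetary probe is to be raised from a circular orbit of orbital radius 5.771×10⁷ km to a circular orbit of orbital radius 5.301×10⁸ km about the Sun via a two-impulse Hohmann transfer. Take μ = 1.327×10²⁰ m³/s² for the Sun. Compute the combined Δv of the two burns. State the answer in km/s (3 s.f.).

r₁ = 5.771×10⁷ km = 5.771×10¹⁰ m.
r₂ = 5.301×10⁸ km = 5.301×10¹¹ m.
Transfer ellipse a_t = (r₁ + r₂)/2 = 2.939×10¹¹ m.
At r₁: circular v_c1 = √(μ/r₁) = 47950 m/s; transfer-perihelion v_p = √[μ(2/r₁ − 1/a_t)] = 64400 m/s.
Δv₁ = v_p − v_c1 = 16450 m/s.
At r₂: circular v_c2 = √(μ/r₂) = 15820 m/s; transfer-aphelion v_a = √[μ(2/r₂ − 1/a_t)] = 7011 m/s.
Δv₂ = v_c2 − v_a = 8811 m/s.
Total Δv = Δv₁ + Δv₂ = 25260 m/s = 25.26 km/s.

Δv_total ≈ 25.3 km/s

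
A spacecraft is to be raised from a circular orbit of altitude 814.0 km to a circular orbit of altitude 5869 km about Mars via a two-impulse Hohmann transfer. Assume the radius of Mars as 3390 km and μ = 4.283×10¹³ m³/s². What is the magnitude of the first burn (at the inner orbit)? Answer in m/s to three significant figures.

Δv ≈ 552 m/s

r₁ = 3390 + 814.0 = 4204.0 km = 4.2040×10⁶ m.
r₂ = 3390 + 5869 = 9259.0 km = 9.2590×10⁶ m.
Transfer ellipse a_t = (r₁ + r₂)/2 = 6.732×10⁶ m.
At r₁: circular v_c1 = √(μ/r₁) = 3192 m/s; transfer-periapsis v_p = √[μ(2/r₁ − 1/a_t)] = 3743 m/s.
Δv₁ = v_p − v_c1 = 551.6 m/s.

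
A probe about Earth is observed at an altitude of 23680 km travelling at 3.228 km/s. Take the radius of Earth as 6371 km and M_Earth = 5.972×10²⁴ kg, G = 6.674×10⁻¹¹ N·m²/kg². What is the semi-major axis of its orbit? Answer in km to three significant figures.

a ≈ 24700 km

μ = GM = 6.674×10⁻¹¹ × 5.972×10²⁴ = 3.986×10¹⁴ m³/s².
r = 6371 + 23680 = 30051 km = 3.005×10⁷ m.
Vis-viva rearranged: 1/a = 2/r − v²/μ = 6.655×10⁻⁸ − 2.614×10⁻⁸ = 4.041×10⁻⁸ m⁻¹.
a = 2.475×10⁷ m = 24746 km.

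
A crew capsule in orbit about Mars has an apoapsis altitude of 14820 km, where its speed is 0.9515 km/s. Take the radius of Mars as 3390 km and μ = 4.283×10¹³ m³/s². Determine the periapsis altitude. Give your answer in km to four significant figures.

periapsis altitude ≈ 950.1 km

r_a = 3390 + 14820 = 18210 km = 1.821×10⁷ m.
Specific energy ε = v²/2 − μ/r = -1.899×10⁶ J/kg, so a = −μ/(2ε) = 1.128×10⁷ m.
The apsides satisfy r_p + r_a = 2a, so the periapsis radius is 2a − r_a = 4.340×10⁶ m = 4340.1 km.
Periapsis altitude = 4340.1 − 3390 = 950.08 km.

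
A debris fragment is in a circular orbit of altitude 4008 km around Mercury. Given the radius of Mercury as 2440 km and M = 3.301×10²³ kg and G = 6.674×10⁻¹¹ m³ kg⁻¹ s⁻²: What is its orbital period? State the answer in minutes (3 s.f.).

μ = GM = 6.674×10⁻¹¹ × 3.301×10²³ = 2.203×10¹³ m³/s².
r = 2440 + 4008 = 6448.0 km = 6.4480×10⁶ m.
Kepler's third law: T = 2π√(r³/μ) = 2π√((6.448×10⁶)³ / 2.203×10¹³).
r³/μ = 1.217×10⁷ s², so T = 2π × 3.488×10³ = 2.192×10⁴ s.
Converting: 2.192×10⁴ s ÷ 60.00 = 365.3 minutes.

T ≈ 365 minutes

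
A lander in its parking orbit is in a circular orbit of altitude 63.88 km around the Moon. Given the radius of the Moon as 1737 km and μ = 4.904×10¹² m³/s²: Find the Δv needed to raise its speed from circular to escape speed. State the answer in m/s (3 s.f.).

Δv ≈ 684 m/s

r = 1737 + 63.88 = 1800.9 km = 1.8009×10⁶ m.
Circular speed v_c = √(μ/r) = 1650 m/s.
Escape speed v_esc = √(2μ/r) = √2 × v_c = 2334 m/s.
Δv = v_esc − v_c = 683.5 m/s.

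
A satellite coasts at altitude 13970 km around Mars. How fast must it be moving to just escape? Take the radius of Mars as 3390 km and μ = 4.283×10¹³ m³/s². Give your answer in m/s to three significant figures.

v_esc ≈ 2220 m/s

r = 3390 + 13970 = 17360 km = 1.7360×10⁷ m.
Escape speed v_esc = √(2μ/r) = √(2 × 4.283×10¹³ / 1.736×10⁷) = √(4.934×10⁶) = 2221 m/s.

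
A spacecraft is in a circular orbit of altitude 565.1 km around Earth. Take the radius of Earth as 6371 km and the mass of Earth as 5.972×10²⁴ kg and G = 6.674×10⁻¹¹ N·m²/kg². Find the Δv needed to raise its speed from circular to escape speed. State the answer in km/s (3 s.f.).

μ = GM = 6.674×10⁻¹¹ × 5.972×10²⁴ = 3.986×10¹⁴ m³/s².
r = 6371 + 565.1 = 6936.1 km = 6.9361×10⁶ m.
Circular speed v_c = √(μ/r) = 7580 m/s.
Escape speed v_esc = √(2μ/r) = √2 × v_c = 10720 m/s.
Δv = v_esc − v_c = 3140 m/s = 3.140 km/s.

Δv ≈ 3.14 km/s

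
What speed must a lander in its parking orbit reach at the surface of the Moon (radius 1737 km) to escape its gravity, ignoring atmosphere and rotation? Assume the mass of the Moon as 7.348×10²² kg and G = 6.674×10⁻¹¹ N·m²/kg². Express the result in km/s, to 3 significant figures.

μ = GM = 6.674×10⁻¹¹ × 7.348×10²² = 4.904×10¹² m³/s².
r = R = 1.737×10⁶ m.
Escape speed v_esc = √(2μ/r) = √(2 × 4.904×10¹² / 1.737×10⁶) = √(5.647×10⁶) = 2376 m/s.
= 2.376 km/s.

v_esc ≈ 2.38 km/s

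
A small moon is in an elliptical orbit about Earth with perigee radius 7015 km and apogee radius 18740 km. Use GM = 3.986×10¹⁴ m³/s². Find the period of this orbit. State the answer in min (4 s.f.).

Semi-major axis a = (r_p + r_a)/2 = (7015.0 + 18740)/2 = 12878 km = 1.288×10⁷ m.
By Kepler's third law T = 2π√(a³/μ) = 2π × 2.315×10³ = 1.454×10⁴ s.
= 242.4 min.

T ≈ 242.4 min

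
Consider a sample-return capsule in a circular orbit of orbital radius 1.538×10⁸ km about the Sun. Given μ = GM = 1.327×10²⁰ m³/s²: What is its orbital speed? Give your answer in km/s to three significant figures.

r = 1.538×10⁸ km = 1.538×10¹¹ m.
For a circular orbit v = √(μ/r) = √(1.327×10²⁰ / 1.538×10¹¹) = √(8.628×10⁸) = 29370 m/s.
That is 29.37 km/s.

v ≈ 29.4 km/s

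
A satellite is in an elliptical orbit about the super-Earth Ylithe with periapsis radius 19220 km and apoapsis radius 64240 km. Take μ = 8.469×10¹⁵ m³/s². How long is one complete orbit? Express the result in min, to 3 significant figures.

T ≈ 307 min

Semi-major axis a = (r_p + r_a)/2 = (19220 + 64240)/2 = 41730 km = 4.173×10⁷ m.
By Kepler's third law T = 2π√(a³/μ) = 2π × 2.929×10³ = 1.841×10⁴ s.
= 306.8 min.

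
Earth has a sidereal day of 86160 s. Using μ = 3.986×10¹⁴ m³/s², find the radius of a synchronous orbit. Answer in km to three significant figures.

A synchronous orbit has period T, so by Kepler's third law a = (μT²/4π²)^(1/3).
μT²/4π² = 3.986×10¹⁴ × (8.616×10⁴)² / 39.48 = 7.495×10²² m³.
a = 4.216×10⁷ m = 42163 km.

r_sync ≈ 42200 km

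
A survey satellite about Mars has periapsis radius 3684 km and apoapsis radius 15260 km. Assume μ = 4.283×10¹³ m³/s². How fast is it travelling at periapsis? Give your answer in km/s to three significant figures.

Semi-major axis a = (r_p + r_a)/2 = 9472.0 km = 9.472×10⁶ m.
Vis-viva: v² = μ(2/r − 1/a) = 4.283×10¹³ × (5.429×10⁻⁷ − 1.056×10⁻⁷) = 1.873×10⁷ m²/s².
v = 4328 m/s = 4.328 km/s.

v ≈ 4.33 km/s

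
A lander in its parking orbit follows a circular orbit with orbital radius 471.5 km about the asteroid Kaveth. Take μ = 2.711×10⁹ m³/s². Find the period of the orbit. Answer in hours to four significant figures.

r = 471.5 km = 4.715×10⁵ m.
Kepler's third law: T = 2π√(r³/μ) = 2π√((4.715×10⁵)³ / 2.711×10⁹).
r³/μ = 3.866×10⁷ s², so T = 2π × 6.218×10³ = 3.907×10⁴ s.
Converting: 3.907×10⁴ s ÷ 3600 = 10.85 hours.

T ≈ 10.85 hours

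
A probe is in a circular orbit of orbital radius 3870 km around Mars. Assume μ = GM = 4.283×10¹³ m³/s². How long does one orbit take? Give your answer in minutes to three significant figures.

r = 3870 km = 3.870×10⁶ m.
Kepler's third law: T = 2π√(r³/μ) = 2π√((3.870×10⁶)³ / 4.283×10¹³).
r³/μ = 1.353×10⁶ s², so T = 2π × 1.163×10³ = 7.309×10³ s.
Converting: 7.309×10³ s ÷ 60.00 = 121.8 minutes.

T ≈ 122 minutes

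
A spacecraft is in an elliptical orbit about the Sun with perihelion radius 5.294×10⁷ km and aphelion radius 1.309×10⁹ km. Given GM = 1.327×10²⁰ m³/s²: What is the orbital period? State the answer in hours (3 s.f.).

T ≈ 85100 hours

Semi-major axis a = (r_p + r_a)/2 = (5.2940×10⁷ + 1.3090×10⁹)/2 = 6.8097×10⁸ km = 6.810×10¹¹ m.
By Kepler's third law T = 2π√(a³/μ) = 2π × 4.878×10⁷ = 3.065×10⁸ s.
= 85140 hours.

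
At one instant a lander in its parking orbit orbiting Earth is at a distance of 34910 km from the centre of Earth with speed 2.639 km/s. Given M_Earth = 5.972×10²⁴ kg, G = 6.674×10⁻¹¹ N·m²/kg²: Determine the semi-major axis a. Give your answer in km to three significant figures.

μ = GM = 6.674×10⁻¹¹ × 5.972×10²⁴ = 3.986×10¹⁴ m³/s².
r = 3.491×10⁷ m.
Vis-viva rearranged: 1/a = 2/r − v²/μ = 5.729×10⁻⁸ − 1.747×10⁻⁸ = 3.982×10⁻⁸ m⁻¹.
a = 2.511×10⁷ m = 25115 km.

a ≈ 25100 km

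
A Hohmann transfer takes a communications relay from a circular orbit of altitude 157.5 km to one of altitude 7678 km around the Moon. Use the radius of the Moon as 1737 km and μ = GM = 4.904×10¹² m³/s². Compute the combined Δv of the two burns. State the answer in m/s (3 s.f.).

Δv_total ≈ 771 m/s

r₁ = 1737 + 157.5 = 1894.5 km = 1.8945×10⁶ m.
r₂ = 1737 + 7678 = 9415.0 km = 9.4150×10⁶ m.
Transfer ellipse a_t = (r₁ + r₂)/2 = 5.655×10⁶ m.
At r₁: circular v_c1 = √(μ/r₁) = 1609 m/s; transfer-perilune v_p = √[μ(2/r₁ − 1/a_t)] = 2076 m/s.
Δv₁ = v_p − v_c1 = 467.1 m/s.
At r₂: circular v_c2 = √(μ/r₂) = 721.7 m/s; transfer-apolune v_a = √[μ(2/r₂ − 1/a_t)] = 417.7 m/s.
Δv₂ = v_c2 − v_a = 304.0 m/s.
Total Δv = Δv₁ + Δv₂ = 771.1 m/s.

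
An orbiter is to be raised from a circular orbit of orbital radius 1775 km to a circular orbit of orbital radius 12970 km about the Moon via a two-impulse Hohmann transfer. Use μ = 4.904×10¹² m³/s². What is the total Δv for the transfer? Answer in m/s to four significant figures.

Δv_total ≈ 855.7 m/s

r₁ = 1775 km = 1.775×10⁶ m.
r₂ = 12970 km = 1.297×10⁷ m.
Transfer ellipse a_t = (r₁ + r₂)/2 = 7.372×10⁶ m.
At r₁: circular v_c1 = √(μ/r₁) = 1662 m/s; transfer-perilune v_p = √[μ(2/r₁ − 1/a_t)] = 2205 m/s.
Δv₁ = v_p − v_c1 = 542.5 m/s.
At r₂: circular v_c2 = √(μ/r₂) = 614.9 m/s; transfer-apolune v_a = √[μ(2/r₂ − 1/a_t)] = 301.7 m/s.
Δv₂ = v_c2 − v_a = 313.2 m/s.
Total Δv = Δv₁ + Δv₂ = 855.7 m/s.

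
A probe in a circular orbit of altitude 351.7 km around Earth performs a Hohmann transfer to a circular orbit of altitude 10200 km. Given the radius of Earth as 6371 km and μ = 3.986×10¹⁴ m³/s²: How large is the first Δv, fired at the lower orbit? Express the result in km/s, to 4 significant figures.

r₁ = 6371 + 351.7 = 6722.7 km = 6.7227×10⁶ m.
r₂ = 6371 + 10200 = 16571 km = 1.6571×10⁷ m.
Transfer ellipse a_t = (r₁ + r₂)/2 = 1.165×10⁷ m.
At r₁: circular v_c1 = √(μ/r₁) = 7700 m/s; transfer-perigee v_p = √[μ(2/r₁ − 1/a_t)] = 9185 m/s.
Δv₁ = v_p − v_c1 = 1485 m/s.
= 1.485 km/s.

Δv ≈ 1.485 km/s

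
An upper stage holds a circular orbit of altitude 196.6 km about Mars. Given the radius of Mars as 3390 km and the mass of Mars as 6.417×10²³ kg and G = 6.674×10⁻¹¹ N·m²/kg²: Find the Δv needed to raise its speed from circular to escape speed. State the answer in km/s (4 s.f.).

μ = GM = 6.674×10⁻¹¹ × 6.417×10²³ = 4.283×10¹³ m³/s².
r = 3390 + 196.6 = 3586.6 km = 3.5866×10⁶ m.
Circular speed v_c = √(μ/r) = 3456 m/s.
Escape speed v_esc = √(2μ/r) = √2 × v_c = 4887 m/s.
Δv = v_esc − v_c = 1431 m/s = 1.431 km/s.

Δv ≈ 1.431 km/s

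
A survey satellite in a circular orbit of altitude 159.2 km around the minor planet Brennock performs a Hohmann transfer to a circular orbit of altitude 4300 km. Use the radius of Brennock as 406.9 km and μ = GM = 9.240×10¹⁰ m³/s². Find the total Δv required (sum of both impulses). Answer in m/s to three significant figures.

r₁ = 406.9 + 159.2 = 566.10 km = 5.6610×10⁵ m.
r₂ = 406.9 + 4300 = 4706.9 km = 4.7069×10⁶ m.
Transfer ellipse a_t = (r₁ + r₂)/2 = 2.636×10⁶ m.
At r₁: circular v_c1 = √(μ/r₁) = 404.0 m/s; transfer-periapsis v_p = √[μ(2/r₁ − 1/a_t)] = 539.8 m/s.
Δv₁ = v_p − v_c1 = 135.8 m/s.
At r₂: circular v_c2 = √(μ/r₂) = 140.1 m/s; transfer-apoapsis v_a = √[μ(2/r₂ − 1/a_t)] = 64.92 m/s.
Δv₂ = v_c2 − v_a = 75.19 m/s.
Total Δv = Δv₁ + Δv₂ = 211.0 m/s.

Δv_total ≈ 211 m/s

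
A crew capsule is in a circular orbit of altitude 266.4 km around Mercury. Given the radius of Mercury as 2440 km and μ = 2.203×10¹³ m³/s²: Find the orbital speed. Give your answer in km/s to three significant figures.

r = 2440 + 266.4 = 2706.4 km = 2.7064×10⁶ m.
For a circular orbit v = √(μ/r) = √(2.203×10¹³ / 2.706×10⁶) = √(8.140×10⁶) = 2853 m/s.
That is 2.853 km/s.

v ≈ 2.85 km/s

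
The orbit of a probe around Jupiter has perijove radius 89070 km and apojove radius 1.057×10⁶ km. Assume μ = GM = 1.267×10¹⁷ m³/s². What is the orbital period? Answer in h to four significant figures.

Semi-major axis a = (r_p + r_a)/2 = (89070 + 1.0570×10⁶)/2 = 5.7304×10⁵ km = 5.730×10⁸ m.
By Kepler's third law T = 2π√(a³/μ) = 2π × 3.854×10⁴ = 2.421×10⁵ s.
= 67.26 h.

T ≈ 67.26 h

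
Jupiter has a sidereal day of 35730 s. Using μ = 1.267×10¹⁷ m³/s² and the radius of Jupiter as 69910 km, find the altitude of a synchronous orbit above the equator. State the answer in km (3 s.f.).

A synchronous orbit has period T, so by Kepler's third law a = (μT²/4π²)^(1/3).
μT²/4π² = 1.267×10¹⁷ × (3.573×10⁴)² / 39.48 = 4.097×10²⁴ m³.
a = 1.600×10⁸ m = 1.6002×10⁵ km.
Altitude h = a − R = 1.6002×10⁵ − 69910 = 90105 km.

h_sync ≈ 90100 km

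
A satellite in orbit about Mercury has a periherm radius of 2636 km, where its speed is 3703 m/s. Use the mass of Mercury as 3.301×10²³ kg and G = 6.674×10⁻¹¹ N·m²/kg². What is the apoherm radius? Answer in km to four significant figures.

apoherm radius ≈ 12040 km

μ = GM = 6.674×10⁻¹¹ × 3.301×10²³ = 2.203×10¹³ m³/s².
r_p = 2.636×10⁶ m.
Specific energy ε = v²/2 − μ/r = -1.502×10⁶ J/kg, so a = −μ/(2ε) = 7.336×10⁶ m.
The apsides satisfy r_p + r_a = 2a, so the apoherm radius is 2a − r_p = 1.204×10⁷ m = 12036 km.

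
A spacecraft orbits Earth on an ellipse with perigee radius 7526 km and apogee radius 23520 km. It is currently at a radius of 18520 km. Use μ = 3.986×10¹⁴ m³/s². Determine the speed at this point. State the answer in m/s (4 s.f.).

v ≈ 4167 m/s

Semi-major axis a = (r_p + r_a)/2 = 15523 km = 1.552×10⁷ m.
Vis-viva: v² = μ(2/r − 1/a) = 3.986×10¹⁴ × (1.080×10⁻⁷ − 6.442×10⁻⁸) = 1.737×10⁷ m²/s².
v = 4167 m/s.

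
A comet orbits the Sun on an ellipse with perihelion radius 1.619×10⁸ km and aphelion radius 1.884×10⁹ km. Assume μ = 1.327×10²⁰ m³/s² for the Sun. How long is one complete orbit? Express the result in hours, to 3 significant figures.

T ≈ 157000 hours

Semi-major axis a = (r_p + r_a)/2 = (1.6190×10⁸ + 1.8840×10⁹)/2 = 1.0230×10⁹ km = 1.023×10¹² m.
By Kepler's third law T = 2π√(a³/μ) = 2π × 8.981×10⁷ = 5.643×10⁸ s.
= 1.568×10⁵ hours.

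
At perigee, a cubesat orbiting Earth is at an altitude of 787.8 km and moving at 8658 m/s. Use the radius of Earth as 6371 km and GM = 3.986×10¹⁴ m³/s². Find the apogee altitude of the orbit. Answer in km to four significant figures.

r_p = 6371 + 787.8 = 7158.8 km = 7.159×10⁶ m.
Specific energy ε = v²/2 − μ/r = -1.820×10⁷ J/kg, so a = −μ/(2ε) = 1.095×10⁷ m.
The apsides satisfy r_p + r_a = 2a, so the apogee radius is 2a − r_p = 1.474×10⁷ m = 14743 km.
Apogee altitude = 14743 − 6371 = 8372.2 km.

apogee altitude ≈ 8372 km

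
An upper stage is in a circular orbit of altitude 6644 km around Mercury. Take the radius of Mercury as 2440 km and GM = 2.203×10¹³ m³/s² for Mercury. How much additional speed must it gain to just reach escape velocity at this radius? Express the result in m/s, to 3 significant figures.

r = 2440 + 6644 = 9084.0 km = 9.0840×10⁶ m.
Circular speed v_c = √(μ/r) = 1557 m/s.
Escape speed v_esc = √(2μ/r) = √2 × v_c = 2202 m/s.
Δv = v_esc − v_c = 645.0 m/s.

Δv ≈ 645 m/s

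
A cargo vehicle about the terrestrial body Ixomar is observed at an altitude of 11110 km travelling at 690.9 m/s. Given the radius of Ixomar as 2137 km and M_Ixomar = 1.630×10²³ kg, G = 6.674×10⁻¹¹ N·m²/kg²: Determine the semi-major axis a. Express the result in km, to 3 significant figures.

μ = GM = 6.674×10⁻¹¹ × 1.630×10²³ = 1.088×10¹³ m³/s².
r = 2137 + 11110 = 13247 km = 1.325×10⁷ m.
Vis-viva rearranged: 1/a = 2/r − v²/μ = 1.510×10⁻⁷ − 4.388×10⁻⁸ = 1.071×10⁻⁷ m⁻¹.
a = 9.337×10⁶ m = 9337.2 km.

a ≈ 9340 km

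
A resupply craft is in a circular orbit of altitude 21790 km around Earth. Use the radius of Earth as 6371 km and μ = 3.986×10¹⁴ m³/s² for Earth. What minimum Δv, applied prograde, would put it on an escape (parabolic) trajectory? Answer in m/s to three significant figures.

Δv ≈ 1560 m/s

r = 6371 + 21790 = 28161 km = 2.8161×10⁷ m.
Circular speed v_c = √(μ/r) = 3762 m/s.
Escape speed v_esc = √(2μ/r) = √2 × v_c = 5321 m/s.
Δv = v_esc − v_c = 1558 m/s.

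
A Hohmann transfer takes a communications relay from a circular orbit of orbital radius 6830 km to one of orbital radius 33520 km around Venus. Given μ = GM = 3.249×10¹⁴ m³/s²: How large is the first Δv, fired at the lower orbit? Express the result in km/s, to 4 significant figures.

r₁ = 6830 km = 6.830×10⁶ m.
r₂ = 33520 km = 3.352×10⁷ m.
Transfer ellipse a_t = (r₁ + r₂)/2 = 2.018×10⁷ m.
At r₁: circular v_c1 = √(μ/r₁) = 6897 m/s; transfer-periapsis v_p = √[μ(2/r₁ − 1/a_t)] = 8890 m/s.
Δv₁ = v_p − v_c1 = 1993 m/s.
= 1.993 km/s.

Δv ≈ 1.993 km/s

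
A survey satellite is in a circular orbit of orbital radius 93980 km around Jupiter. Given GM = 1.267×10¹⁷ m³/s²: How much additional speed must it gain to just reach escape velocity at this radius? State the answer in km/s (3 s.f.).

Δv ≈ 15.2 km/s

r = 93980 km = 9.398×10⁷ m.
Circular speed v_c = √(μ/r) = 36720 m/s.
Escape speed v_esc = √(2μ/r) = √2 × v_c = 51930 m/s.
Δv = v_esc − v_c = 15210 m/s = 15.21 km/s.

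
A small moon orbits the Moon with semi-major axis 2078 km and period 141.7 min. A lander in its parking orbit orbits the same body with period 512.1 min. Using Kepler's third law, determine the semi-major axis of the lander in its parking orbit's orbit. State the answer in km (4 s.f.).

Kepler's third law: a³ ∝ T², so a₂ = a₁ (T₂/T₁)^(2/3).
T₂/T₁ = 3.614, (T₂/T₁)^(2/3) = 2.355.
a₂ = 2078 × 2.355 = 4894 km.

a₂ ≈ 4894 km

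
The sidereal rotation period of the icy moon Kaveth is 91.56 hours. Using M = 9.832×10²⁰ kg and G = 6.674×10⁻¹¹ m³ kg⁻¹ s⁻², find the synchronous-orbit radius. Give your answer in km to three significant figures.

μ = GM = 6.674×10⁻¹¹ × 9.832×10²⁰ = 6.562×10¹⁰ m³/s².
T = 91.56 hours = 3.296×10⁵ s.
A synchronous orbit has period T, so by Kepler's third law a = (μT²/4π²)^(1/3).
μT²/4π² = 6.562×10¹⁰ × (3.296×10⁵)² / 39.48 = 1.806×10²⁰ m³.
a = 5.652×10⁶ m = 5652.3 km.

r_sync ≈ 5650 km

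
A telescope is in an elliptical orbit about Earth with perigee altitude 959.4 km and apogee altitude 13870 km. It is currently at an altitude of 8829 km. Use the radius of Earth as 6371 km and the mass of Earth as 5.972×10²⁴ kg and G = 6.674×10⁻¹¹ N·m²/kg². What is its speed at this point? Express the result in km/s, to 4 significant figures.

v ≈ 4.851 km/s

μ = GM = 6.674×10⁻¹¹ × 5.972×10²⁴ = 3.986×10¹⁴ m³/s².
r_p = 6371 + 959.4 = 7330.4 km = 7.3304×10⁶ m.
r_a = 6371 + 13870 = 20241 km = 2.0241×10⁷ m.
r = 6371 + 8829 = 15200 km = 1.520×10⁷ m.
Semi-major axis a = (r_p + r_a)/2 = 13786 km = 1.379×10⁷ m.
Vis-viva: v² = μ(2/r − 1/a) = 3.986×10¹⁴ × (1.316×10⁻⁷ − 7.254×10⁻⁸) = 2.353×10⁷ m²/s².
v = 4851 m/s = 4.851 km/s.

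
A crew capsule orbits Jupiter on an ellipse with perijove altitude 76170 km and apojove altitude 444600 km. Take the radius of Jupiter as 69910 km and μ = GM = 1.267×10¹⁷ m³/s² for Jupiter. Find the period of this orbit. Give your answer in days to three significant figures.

T ≈ 1.23 days

r_p = 69910 + 76170 = 146080 km = 1.4608×10⁸ m.
r_a = 69910 + 444600 = 514510 km = 5.1451×10⁸ m.
Semi-major axis a = (r_p + r_a)/2 = (1.4608×10⁵ + 5.1451×10⁵)/2 = 3.3030×10⁵ km = 3.303×10⁸ m.
By Kepler's third law T = 2π√(a³/μ) = 2π × 1.686×10⁴ = 1.060×10⁵ s.
= 1.226 days.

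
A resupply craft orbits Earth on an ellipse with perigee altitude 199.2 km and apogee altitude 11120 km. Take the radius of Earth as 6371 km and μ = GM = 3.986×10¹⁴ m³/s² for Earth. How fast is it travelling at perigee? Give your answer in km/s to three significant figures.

r_p = 6371 + 199.2 = 6570.2 km = 6.5702×10⁶ m.
r_a = 6371 + 11120 = 17491 km = 1.7491×10⁷ m.
Semi-major axis a = (r_p + r_a)/2 = 12031 km = 1.203×10⁷ m.
Vis-viva: v² = μ(2/r − 1/a) = 3.986×10¹⁴ × (3.044×10⁻⁷ − 8.312×10⁻⁸) = 8.820×10⁷ m²/s².
v = 9392 m/s = 9.392 km/s.

v ≈ 9.39 km/s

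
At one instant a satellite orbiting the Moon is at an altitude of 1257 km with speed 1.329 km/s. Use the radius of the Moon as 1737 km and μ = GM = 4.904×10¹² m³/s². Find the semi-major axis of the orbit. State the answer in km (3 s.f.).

a ≈ 3250 km

r = 1737 + 1257 = 2994.0 km = 2.994×10⁶ m.
Specific orbital energy ε = v²/2 − μ/r = (1329)²/2 − 4.904×10¹²/2.994×10⁶ = -7.548×10⁵ J/kg.
Since ε = −μ/(2a), a = −μ/(2ε) = 3.248×10⁶ m = 3248.4 km.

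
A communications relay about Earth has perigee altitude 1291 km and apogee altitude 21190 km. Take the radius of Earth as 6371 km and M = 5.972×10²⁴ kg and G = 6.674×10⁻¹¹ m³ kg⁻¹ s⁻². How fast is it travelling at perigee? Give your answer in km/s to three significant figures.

v ≈ 9.02 km/s

μ = GM = 6.674×10⁻¹¹ × 5.972×10²⁴ = 3.986×10¹⁴ m³/s².
r_p = 6371 + 1291 = 7662.0 km = 7.6620×10⁶ m.
r_a = 6371 + 21190 = 27561 km = 2.7561×10⁷ m.
Semi-major axis a = (r_p + r_a)/2 = 17612 km = 1.761×10⁷ m.
Vis-viva: v² = μ(2/r − 1/a) = 3.986×10¹⁴ × (2.610×10⁻⁷ − 5.678×10⁻⁸) = 8.141×10⁷ m²/s².
v = 9023 m/s = 9.023 km/s.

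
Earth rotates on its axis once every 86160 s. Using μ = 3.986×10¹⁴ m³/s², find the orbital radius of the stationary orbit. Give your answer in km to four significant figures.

A synchronous orbit has period T, so by Kepler's third law a = (μT²/4π²)^(1/3).
μT²/4π² = 3.986×10¹⁴ × (8.616×10⁴)² / 39.48 = 7.495×10²² m³.
a = 4.216×10⁷ m = 42163 km.

r_sync ≈ 42160 km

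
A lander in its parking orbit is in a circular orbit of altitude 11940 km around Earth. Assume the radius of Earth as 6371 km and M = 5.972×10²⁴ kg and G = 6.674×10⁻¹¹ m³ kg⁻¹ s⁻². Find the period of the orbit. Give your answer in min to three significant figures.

T ≈ 411 min

μ = GM = 6.674×10⁻¹¹ × 5.972×10²⁴ = 3.986×10¹⁴ m³/s².
r = 6371 + 11940 = 18311 km = 1.8311×10⁷ m.
Kepler's third law: T = 2π√(r³/μ) = 2π√((1.831×10⁷)³ / 3.986×10¹⁴).
r³/μ = 1.540×10⁷ s², so T = 2π × 3.925×10³ = 2.466×10⁴ s.
Converting: 2.466×10⁴ s ÷ 60.00 = 411.0 min.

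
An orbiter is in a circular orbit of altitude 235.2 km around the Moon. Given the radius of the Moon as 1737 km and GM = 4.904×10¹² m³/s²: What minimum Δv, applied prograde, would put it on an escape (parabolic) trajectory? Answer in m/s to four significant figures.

r = 1737 + 235.2 = 1972.2 km = 1.9722×10⁶ m.
Circular speed v_c = √(μ/r) = 1577 m/s.
Escape speed v_esc = √(2μ/r) = √2 × v_c = 2230 m/s.
Δv = v_esc − v_c = 653.2 m/s.

Δv ≈ 653.2 m/s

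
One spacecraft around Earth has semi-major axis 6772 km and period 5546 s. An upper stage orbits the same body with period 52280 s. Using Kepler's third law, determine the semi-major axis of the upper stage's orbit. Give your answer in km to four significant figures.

a₂ ≈ 30220 km

Kepler's third law: a³ ∝ T², so a₂ = a₁ (T₂/T₁)^(2/3).
T₂/T₁ = 9.427, (T₂/T₁)^(2/3) = 4.462.
a₂ = 6772 × 4.462 = 30220 km.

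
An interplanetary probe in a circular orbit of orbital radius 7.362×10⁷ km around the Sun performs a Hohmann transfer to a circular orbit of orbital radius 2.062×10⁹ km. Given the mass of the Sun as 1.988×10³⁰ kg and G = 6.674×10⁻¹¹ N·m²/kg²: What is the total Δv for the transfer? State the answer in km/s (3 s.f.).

Δv_total ≈ 22.5 km/s

μ = GM = 6.674×10⁻¹¹ × 1.988×10³⁰ = 1.327×10²⁰ m³/s².
r₁ = 7.362×10⁷ km = 7.362×10¹⁰ m.
r₂ = 2.062×10⁹ km = 2.062×10¹² m.
Transfer ellipse a_t = (r₁ + r₂)/2 = 1.068×10¹² m.
At r₁: circular v_c1 = √(μ/r₁) = 42450 m/s; transfer-perihelion v_p = √[μ(2/r₁ − 1/a_t)] = 58990 m/s.
Δv₁ = v_p − v_c1 = 16540 m/s.
At r₂: circular v_c2 = √(μ/r₂) = 8022 m/s; transfer-aphelion v_a = √[μ(2/r₂ − 1/a_t)] = 2106 m/s.
Δv₂ = v_c2 − v_a = 5915 m/s.
Total Δv = Δv₁ + Δv₂ = 22460 m/s = 22.46 km/s.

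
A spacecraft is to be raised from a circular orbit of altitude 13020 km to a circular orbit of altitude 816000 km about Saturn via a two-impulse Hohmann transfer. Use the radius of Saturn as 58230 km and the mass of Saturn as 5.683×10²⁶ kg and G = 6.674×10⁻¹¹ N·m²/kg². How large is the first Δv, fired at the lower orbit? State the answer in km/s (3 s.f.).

Δv ≈ 8.30 km/s

μ = GM = 6.674×10⁻¹¹ × 5.683×10²⁶ = 3.793×10¹⁶ m³/s².
r₁ = 58230 + 13020 = 71250 km = 7.1250×10⁷ m.
r₂ = 58230 + 816000 = 874230 km = 8.7423×10⁸ m.
Transfer ellipse a_t = (r₁ + r₂)/2 = 4.727×10⁸ m.
At r₁: circular v_c1 = √(μ/r₁) = 23070 m/s; transfer-perikrone v_p = √[μ(2/r₁ − 1/a_t)] = 31380 m/s.
Δv₁ = v_p − v_c1 = 8303 m/s.
= 8.303 km/s.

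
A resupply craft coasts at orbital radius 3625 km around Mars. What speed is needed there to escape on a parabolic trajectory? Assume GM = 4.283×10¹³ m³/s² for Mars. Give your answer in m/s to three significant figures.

r = 3625 km = 3.625×10⁶ m.
Escape speed v_esc = √(2μ/r) = √(2 × 4.283×10¹³ / 3.625×10⁶) = √(2.363×10⁷) = 4861 m/s.

v_esc ≈ 4860 m/s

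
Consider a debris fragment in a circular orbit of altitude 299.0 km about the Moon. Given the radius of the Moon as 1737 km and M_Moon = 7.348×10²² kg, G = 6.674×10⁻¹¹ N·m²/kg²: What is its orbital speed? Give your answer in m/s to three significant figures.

μ = GM = 6.674×10⁻¹¹ × 7.348×10²² = 4.904×10¹² m³/s².
r = 1737 + 299.0 = 2036.0 km = 2.0360×10⁶ m.
For a circular orbit v = √(μ/r) = √(4.904×10¹² / 2.036×10⁶) = √(2.409×10⁶) = 1552 m/s.

v ≈ 1550 m/s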